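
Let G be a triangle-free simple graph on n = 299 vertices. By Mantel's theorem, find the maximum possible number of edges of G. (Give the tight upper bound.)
ex(299, K_3) = ⌊299^2/4⌋ = 22350

Mantel (1907): a triangle-free graph on n vertices has at most ⌊n^2/4⌋ edges, with equality for the complete bipartite graph K_{⌊n/2⌋, ⌈n/2⌉}. For n = 299: ⌊299^2/4⌋ = ⌊89401/4⌋ = 22350. The extremal graph is K_{149, 150}, which has 149·150 = 22350 edges.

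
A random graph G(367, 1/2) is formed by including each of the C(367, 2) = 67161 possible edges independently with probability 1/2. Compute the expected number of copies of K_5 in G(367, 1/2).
E[# K_5] = C(367, 5) · (1/2)^C(5, 2) = 53984213283 / 2^10 ≈ 52718958.284180

For each 5-subset S of vertices (there are C(367, 5) = 53984213283 such S), let X_S = 1 if S induces a K_5 (all C(5, 2) = 10 edges present). Then P(X_S = 1) = (1/2)^10 = 1/1024. By linearity of expectation, E[# K_5] = C(367, 5) · (1/2)^10 = 53984213283 / 1024 ≈ 52718958.284180.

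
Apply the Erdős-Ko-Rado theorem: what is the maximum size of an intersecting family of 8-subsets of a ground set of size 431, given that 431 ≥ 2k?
max |F| = C(430, 7) = 513489114166600

Erdős-Ko-Rado (1961): when n ≥ 2k, max |F| = C(n−1, k−1). The bound is attained by the star {A : i ∈ A} for any fixed i ∈ [n]. Here C(431−1, 8−1) = C(430, 7) = 513489114166600.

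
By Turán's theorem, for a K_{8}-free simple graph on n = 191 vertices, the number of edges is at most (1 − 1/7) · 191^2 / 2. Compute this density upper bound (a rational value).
Turán density bound = (6/7) · 191^2/2 = 109443/7 ≈ 15634.7143

Turán's theorem: ex(n, K_{r+1}) is achieved by the complete r-partite Turán graph T(n, r) with parts as balanced as possible, and is at most (1 − 1/r) · n^2/2. For r = 7, n = 191: the density bound is (6/7) · 36481/2 = 109443/7 ≈ 15634.7143. The integer-valued extremum is e(T(191, 7)) = 15634, which is strictly less than the density bound 109443/7 since 7 ∤ 191 (the parts of T(191, 7) cannot all be equal).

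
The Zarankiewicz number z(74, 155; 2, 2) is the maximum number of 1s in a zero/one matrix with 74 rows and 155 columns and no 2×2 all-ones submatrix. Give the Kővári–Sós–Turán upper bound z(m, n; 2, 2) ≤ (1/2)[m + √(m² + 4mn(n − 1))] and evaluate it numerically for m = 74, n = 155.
z(74, 155; 2, 2) ≤ (1/2)[74 + √(74² + 4·74·155·154)] = (1/2)[74 + √7070996] = 1366.5672

Kővári–Sós–Turán: let r_1, ..., r_74 be the row sums and z = Σ r_i the total number of 1s. Each pair of columns can share at most one row with both entries 1 (else a 2×2 all-ones block appears), so Σ_i C(r_i, 2) ≤ C(155, 2) = 11935. By convexity Σ_i C(r_i, 2) ≥ 74·C(z/74, 2) = z(z − 74)/(2·74), giving z² − 74z − 74·155·154 ≤ 0 and hence z ≤ (1/2)[74 + √(5476 + 4·1766380)] = (1/2)[74 + √7070996] ≈ (1/2)(74 + 2659.1344) = 1366.5672.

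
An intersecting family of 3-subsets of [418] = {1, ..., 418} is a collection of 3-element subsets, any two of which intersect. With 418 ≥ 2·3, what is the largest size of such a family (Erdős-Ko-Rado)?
max |F| = C(417, 2) = 86736

The Erdős-Ko-Rado theorem states: for n ≥ 2k, an intersecting family of k-subsets of an n-element set has size at most C(n − 1, k − 1), with equality for 'star' families {A ⊆ [n] : |A| = k, i ∈ A} (fix an element i). For n = 418, k = 3: C(417, 2) = 86736.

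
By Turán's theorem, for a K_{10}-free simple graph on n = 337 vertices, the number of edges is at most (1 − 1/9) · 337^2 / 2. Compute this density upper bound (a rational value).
Turán density bound = (8/9) · 337^2/2 = 454276/9 ≈ 50475.1111

Turán's theorem: ex(n, K_{r+1}) is achieved by the complete r-partite Turán graph T(n, r) with parts as balanced as possible, and is at most (1 − 1/r) · n^2/2. For r = 9, n = 337: the density bound is (8/9) · 113569/2 = 454276/9 ≈ 50475.1111. The integer-valued extremum is e(T(337, 9)) = 50474, which is strictly less than the density bound 454276/9 since 9 ∤ 337 (the parts of T(337, 9) cannot all be equal).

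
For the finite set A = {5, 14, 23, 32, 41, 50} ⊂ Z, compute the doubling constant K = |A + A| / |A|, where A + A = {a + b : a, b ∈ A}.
K = |A + A| / |A| = 11/6

Enumerate A + A = {a + b : a, b ∈ A}. With |A| = 6, there are |A|^2 = 36 ordered sum pairs; collecting distinct values, A + A = {10, 19, 28, 37, 46, 55, 64, 73, 82, 91, 100}, so |A + A| = 11. Thus K = 11/6. Here |A + A| = 2|A| − 1 = 11, the minimum possible — so K = 11/6 is minimal, which holds iff A is an arithmetic progression.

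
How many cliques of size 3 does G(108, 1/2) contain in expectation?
E[# K_3] = C(108, 3) · (1/2)^C(3, 2) = 204156 / 2^3 = 51039/2 = 25519.5

For each 3-subset S of vertices (there are C(108, 3) = 204156 such S), let X_S = 1 if S induces a K_3 (all C(3, 2) = 3 edges present). Then P(X_S = 1) = (1/2)^3 = 1/8. By linearity of expectation, E[# K_3] = C(108, 3) · (1/2)^3 = 204156 / 8 = 51039/2 = 25519.5.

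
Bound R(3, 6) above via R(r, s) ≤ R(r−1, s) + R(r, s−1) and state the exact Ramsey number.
R(3, 6) ≤ R(2, 6) + R(3, 5) = 6 + 14 = 20; exact value R(3, 6) = 18.

The Erdős–Szekeres recurrence R(r, s) ≤ R(r−1, s) + R(r, s−1) applied to (r, s) = (3, 6) gives
  R(3, 6) ≤ R(2, 6) + R(3, 5) = 6 + 14 = 20.
(Recall R(2, k) = k and R is symmetric.) The recurrence is not tight here (it gives 20, but the exact value is R(3, 6) = 18); the tight upper bound requires a sharper argument than the simple recurrence, combined with a lower-bound construction on K_{17}.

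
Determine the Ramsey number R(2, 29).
R(2, 29) = 29

R(2, k) = k for all k ≥ 2: in a 2-colouring of K_k, either some edge is red (a red K_2) or all edges are blue (a blue K_k). And K_{28} coloured all-blue has no blue K_29, so R(2, 29) > 28. Hence R(2, 29) = 29.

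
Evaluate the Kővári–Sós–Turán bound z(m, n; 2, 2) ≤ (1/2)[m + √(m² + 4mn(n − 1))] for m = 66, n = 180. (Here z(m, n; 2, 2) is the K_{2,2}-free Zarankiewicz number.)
z(66, 180; 2, 2) ≤ (1/2)[66 + √(66² + 4·66·180·179)] = (1/2)[66 + √8510436] = 1491.6326

Kővári–Sós–Turán: let r_1, ..., r_66 be the row sums and z = Σ r_i the total number of 1s. Each pair of columns can share at most one row with both entries 1 (else a 2×2 all-ones block appears), so Σ_i C(r_i, 2) ≤ C(180, 2) = 16110. By convexity Σ_i C(r_i, 2) ≥ 66·C(z/66, 2) = z(z − 66)/(2·66), giving z² − 66z − 66·180·179 ≤ 0 and hence z ≤ (1/2)[66 + √(4356 + 4·2126520)] = (1/2)[66 + √8510436] ≈ (1/2)(66 + 2917.2652) = 1491.6326.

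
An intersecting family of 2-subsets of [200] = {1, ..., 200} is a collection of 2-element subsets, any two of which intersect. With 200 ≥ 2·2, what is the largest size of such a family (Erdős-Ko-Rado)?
max |F| = C(199, 1) = 199

The Erdős-Ko-Rado theorem states: for n ≥ 2k, an intersecting family of k-subsets of an n-element set has size at most C(n − 1, k − 1), with equality for 'star' families {A ⊆ [n] : |A| = k, i ∈ A} (fix an element i). For n = 200, k = 2: C(199, 1) = 199.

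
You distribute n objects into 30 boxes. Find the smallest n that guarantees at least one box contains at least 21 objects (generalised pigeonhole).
n = (21 − 1)·30 + 1 = 601

By the generalised pigeonhole principle, to guarantee some box contains ≥ r objects we need more than (r − 1) · k objects total. Threshold: n = (r − 1) · k + 1. With r = 21 and k = 30: n = 20 · 30 + 1 = 600 + 1 = 601. For n = 600 = 20 · 30, we can put exactly 20 objects in every box, avoiding 21 in any single one — so 601 is tight.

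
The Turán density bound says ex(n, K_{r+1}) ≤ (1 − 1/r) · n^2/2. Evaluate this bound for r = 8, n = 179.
Turán density bound = (7/8) · 179^2/2 = 224287/16 ≈ 14017.9375

Turán's theorem: ex(n, K_{r+1}) is achieved by the complete r-partite Turán graph T(n, r) with parts as balanced as possible, and is at most (1 − 1/r) · n^2/2. For r = 8, n = 179: the density bound is (7/8) · 32041/2 = 224287/16 ≈ 14017.9375. The integer-valued extremum is e(T(179, 8)) = 14017, which is strictly less than the density bound 224287/16 since 8 ∤ 179 (the parts of T(179, 8) cannot all be equal).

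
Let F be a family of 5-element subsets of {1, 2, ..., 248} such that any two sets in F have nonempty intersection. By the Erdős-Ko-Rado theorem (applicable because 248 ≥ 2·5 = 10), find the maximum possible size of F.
max |F| = C(247, 4) = 151348015

Erdős-Ko-Rado (1961): when n ≥ 2k, max |F| = C(n−1, k−1). The bound is attained by the star {A : i ∈ A} for any fixed i ∈ [n]. Here C(248−1, 5−1) = C(247, 4) = 151348015.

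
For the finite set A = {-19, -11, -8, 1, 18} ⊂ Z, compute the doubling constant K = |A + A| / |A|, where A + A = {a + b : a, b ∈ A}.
K = |A + A| / |A| = 15/5 = 3

Enumerate A + A = {a + b : a, b ∈ A}. With |A| = 5, there are |A|^2 = 25 ordered sum pairs; collecting distinct values, A + A = {-38, -30, -27, -22, -19, -18, -16, -10, -7, -1, 2, 7, 10, 19, 36}, so |A + A| = 15. Thus K = 15/5 = 3. For comparison, the minimum possible |A + A| over all 5-element sets is 2·5 − 1 = 9 (so min K = 9/5), attained only by arithmetic progressions.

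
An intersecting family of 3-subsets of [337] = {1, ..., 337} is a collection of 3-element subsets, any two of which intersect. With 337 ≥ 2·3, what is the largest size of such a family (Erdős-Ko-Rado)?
max |F| = C(336, 2) = 56280

Erdős-Ko-Rado (1961): when n ≥ 2k, max |F| = C(n−1, k−1). The bound is attained by the star {A : i ∈ A} for any fixed i ∈ [n]. Here C(337−1, 3−1) = C(336, 2) = 56280.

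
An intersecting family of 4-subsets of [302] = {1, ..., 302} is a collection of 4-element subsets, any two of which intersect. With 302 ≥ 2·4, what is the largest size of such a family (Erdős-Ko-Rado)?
max |F| = C(301, 3) = 4499950

Erdős-Ko-Rado (1961): when n ≥ 2k, max |F| = C(n−1, k−1). The bound is attained by the star {A : i ∈ A} for any fixed i ∈ [n]. Here C(302−1, 4−1) = C(301, 3) = 4499950.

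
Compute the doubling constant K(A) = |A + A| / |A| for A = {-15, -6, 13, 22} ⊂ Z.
K = |A + A| / |A| = 9/4

Enumerate A + A = {a + b : a, b ∈ A}. With |A| = 4, there are |A|^2 = 16 ordered sum pairs; collecting distinct values, A + A = {-30, -21, -12, -2, 7, 16, 26, 35, 44}, so |A + A| = 9. Thus K = 9/4. For comparison, the minimum possible |A + A| over all 4-element sets is 2·4 − 1 = 7 (so min K = 7/4), attained only by arithmetic progressions.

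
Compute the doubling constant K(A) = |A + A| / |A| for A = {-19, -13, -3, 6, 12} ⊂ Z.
K = |A + A| / |A| = 14/5

Enumerate A + A = {a + b : a, b ∈ A}. With |A| = 5, there are |A|^2 = 25 ordered sum pairs; collecting distinct values, A + A = {-38, -32, -26, -22, -16, -13, -7, -6, -1, 3, 9, 12, 18, 24}, so |A + A| = 14. Thus K = 14/5. For comparison, the minimum possible |A + A| over all 5-element sets is 2·5 − 1 = 9 (so min K = 9/5), attained only by arithmetic progressions.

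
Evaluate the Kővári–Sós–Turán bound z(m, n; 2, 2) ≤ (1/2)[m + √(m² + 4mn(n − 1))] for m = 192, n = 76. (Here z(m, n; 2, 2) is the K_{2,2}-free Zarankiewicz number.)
z(192, 76; 2, 2) ≤ (1/2)[192 + √(192² + 4·192·76·75)] = (1/2)[192 + √4414464] = 1146.5313

Kővári–Sós–Turán: let r_1, ..., r_192 be the row sums and z = Σ r_i the total number of 1s. Each pair of columns can share at most one row with both entries 1 (else a 2×2 all-ones block appears), so Σ_i C(r_i, 2) ≤ C(76, 2) = 2850. By convexity Σ_i C(r_i, 2) ≥ 192·C(z/192, 2) = z(z − 192)/(2·192), giving z² − 192z − 192·76·75 ≤ 0 and hence z ≤ (1/2)[192 + √(36864 + 4·1094400)] = (1/2)[192 + √4414464] ≈ (1/2)(192 + 2101.0626) = 1146.5313.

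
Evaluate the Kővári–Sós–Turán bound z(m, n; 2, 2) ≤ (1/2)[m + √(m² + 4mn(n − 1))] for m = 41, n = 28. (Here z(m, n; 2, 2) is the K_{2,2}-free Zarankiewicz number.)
z(41, 28; 2, 2) ≤ (1/2)[41 + √(41² + 4·41·28·27)] = (1/2)[41 + √125665] = 197.7463

Kővári–Sós–Turán: let r_1, ..., r_41 be the row sums and z = Σ r_i the total number of 1s. Each pair of columns can share at most one row with both entries 1 (else a 2×2 all-ones block appears), so Σ_i C(r_i, 2) ≤ C(28, 2) = 378. By convexity Σ_i C(r_i, 2) ≥ 41·C(z/41, 2) = z(z − 41)/(2·41), giving z² − 41z − 41·28·27 ≤ 0 and hence z ≤ (1/2)[41 + √(1681 + 4·30996)] = (1/2)[41 + √125665] ≈ (1/2)(41 + 354.4926) = 197.7463.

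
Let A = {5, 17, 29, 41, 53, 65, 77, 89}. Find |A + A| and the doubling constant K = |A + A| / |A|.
K = |A + A| / |A| = 15/8

Enumerate A + A = {a + b : a, b ∈ A}. With |A| = 8, there are |A|^2 = 64 ordered sum pairs; collecting distinct values, A + A = {10, 22, 34, 46, 58, 70, 82, 94, 106, 118, 130, 142, 154, 166, 178}, so |A + A| = 15. Thus K = 15/8. Here |A + A| = 2|A| − 1 = 15, the minimum possible — so K = 15/8 is minimal, which holds iff A is an arithmetic progression.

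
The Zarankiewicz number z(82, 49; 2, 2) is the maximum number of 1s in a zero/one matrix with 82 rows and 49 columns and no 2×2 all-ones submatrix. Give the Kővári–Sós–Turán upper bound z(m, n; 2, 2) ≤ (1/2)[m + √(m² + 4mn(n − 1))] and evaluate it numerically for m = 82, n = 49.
z(82, 49; 2, 2) ≤ (1/2)[82 + √(82² + 4·82·49·48)] = (1/2)[82 + √778180] = 482.0726

Kővári–Sós–Turán: let r_1, ..., r_82 be the row sums and z = Σ r_i the total number of 1s. Each pair of columns can share at most one row with both entries 1 (else a 2×2 all-ones block appears), so Σ_i C(r_i, 2) ≤ C(49, 2) = 1176. By convexity Σ_i C(r_i, 2) ≥ 82·C(z/82, 2) = z(z − 82)/(2·82), giving z² − 82z − 82·49·48 ≤ 0 and hence z ≤ (1/2)[82 + √(6724 + 4·192864)] = (1/2)[82 + √778180] ≈ (1/2)(82 + 882.1451) = 482.0726.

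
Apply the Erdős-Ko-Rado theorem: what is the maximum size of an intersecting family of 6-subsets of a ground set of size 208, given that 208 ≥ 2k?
max |F| = C(207, 5) = 3016729611

Erdős-Ko-Rado (1961): when n ≥ 2k, max |F| = C(n−1, k−1). The bound is attained by the star {A : i ∈ A} for any fixed i ∈ [n]. Here C(208−1, 6−1) = C(207, 5) = 3016729611.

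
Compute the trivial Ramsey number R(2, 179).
R(2, 179) = 179

R(2, k) = k for all k ≥ 2: in a 2-colouring of K_k, either some edge is red (a red K_2) or all edges are blue (a blue K_k). And K_{178} coloured all-blue has no blue K_179, so R(2, 179) > 178. Hence R(2, 179) = 179.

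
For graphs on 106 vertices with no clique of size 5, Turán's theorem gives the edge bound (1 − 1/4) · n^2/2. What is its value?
Turán density bound = (3/4) · 106^2/2 = 8427/2 ≈ 4213.5

Turán's theorem: ex(n, K_{r+1}) is achieved by the complete r-partite Turán graph T(n, r) with parts as balanced as possible, and is at most (1 − 1/r) · n^2/2. For r = 4, n = 106: the density bound is (3/4) · 11236/2 = 8427/2 ≈ 4213.5. The integer-valued extremum is e(T(106, 4)) = 4213, which is strictly less than the density bound 8427/2 since 4 ∤ 106 (the parts of T(106, 4) cannot all be equal).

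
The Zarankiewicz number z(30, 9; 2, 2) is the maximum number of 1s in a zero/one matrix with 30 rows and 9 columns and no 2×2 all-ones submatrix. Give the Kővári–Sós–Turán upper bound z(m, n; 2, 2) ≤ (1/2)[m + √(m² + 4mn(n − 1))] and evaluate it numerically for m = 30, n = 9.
z(30, 9; 2, 2) ≤ (1/2)[30 + √(30² + 4·30·9·8)] = (1/2)[30 + √9540] = 63.8365

Kővári–Sós–Turán: let r_1, ..., r_30 be the row sums and z = Σ r_i the total number of 1s. Each pair of columns can share at most one row with both entries 1 (else a 2×2 all-ones block appears), so Σ_i C(r_i, 2) ≤ C(9, 2) = 36. By convexity Σ_i C(r_i, 2) ≥ 30·C(z/30, 2) = z(z − 30)/(2·30), giving z² − 30z − 30·9·8 ≤ 0 and hence z ≤ (1/2)[30 + √(900 + 4·2160)] = (1/2)[30 + √9540] ≈ (1/2)(30 + 97.6729) = 63.8365.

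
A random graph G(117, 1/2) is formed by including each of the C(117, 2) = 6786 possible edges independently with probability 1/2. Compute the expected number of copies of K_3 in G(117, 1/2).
E[# K_3] = C(117, 3) · (1/2)^C(3, 2) = 260130 / 2^3 = 130065/4 = 32516.25

For each 3-subset S of vertices (there are C(117, 3) = 260130 such S), let X_S = 1 if S induces a K_3 (all C(3, 2) = 3 edges present). Then P(X_S = 1) = (1/2)^3 = 1/8. By linearity of expectation, E[# K_3] = C(117, 3) · (1/2)^3 = 260130 / 8 = 130065/4 = 32516.25.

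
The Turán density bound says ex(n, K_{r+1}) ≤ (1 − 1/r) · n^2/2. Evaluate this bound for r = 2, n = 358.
Turán density bound = (1/2) · 358^2/2 = 32041

Turán's theorem: ex(n, K_{r+1}) is achieved by the complete r-partite Turán graph T(n, r) with parts as balanced as possible, and is at most (1 − 1/r) · n^2/2. For r = 2, n = 358: the density bound is (1/2) · 128164/2 = 32041. Since 2 ∣ 358, the Turán graph T(358, 2) has parts of equal size 179, and its edge count e(T(358, 2)) = 32041 attains the density bound exactly.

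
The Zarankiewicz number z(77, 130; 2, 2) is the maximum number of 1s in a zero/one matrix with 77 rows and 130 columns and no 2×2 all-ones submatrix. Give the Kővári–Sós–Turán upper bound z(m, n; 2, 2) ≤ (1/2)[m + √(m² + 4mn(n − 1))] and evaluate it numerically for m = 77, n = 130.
z(77, 130; 2, 2) ≤ (1/2)[77 + √(77² + 4·77·130·129)] = (1/2)[77 + √5171089] = 1175.5014

Kővári–Sós–Turán: let r_1, ..., r_77 be the row sums and z = Σ r_i the total number of 1s. Each pair of columns can share at most one row with both entries 1 (else a 2×2 all-ones block appears), so Σ_i C(r_i, 2) ≤ C(130, 2) = 8385. By convexity Σ_i C(r_i, 2) ≥ 77·C(z/77, 2) = z(z − 77)/(2·77), giving z² − 77z − 77·130·129 ≤ 0 and hence z ≤ (1/2)[77 + √(5929 + 4·1291290)] = (1/2)[77 + √5171089] ≈ (1/2)(77 + 2274.0029) = 1175.5014.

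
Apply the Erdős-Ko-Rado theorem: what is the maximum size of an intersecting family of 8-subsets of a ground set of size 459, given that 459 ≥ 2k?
max |F| = C(458, 7) = 800976677436728

The Erdős-Ko-Rado theorem states: for n ≥ 2k, an intersecting family of k-subsets of an n-element set has size at most C(n − 1, k − 1), with equality for 'star' families {A ⊆ [n] : |A| = k, i ∈ A} (fix an element i). For n = 459, k = 8: C(458, 7) = 800976677436728.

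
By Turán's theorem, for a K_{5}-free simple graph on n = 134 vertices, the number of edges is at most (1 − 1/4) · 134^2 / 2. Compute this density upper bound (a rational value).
Turán density bound = (3/4) · 134^2/2 = 13467/2 ≈ 6733.5

Turán's theorem: ex(n, K_{r+1}) is achieved by the complete r-partite Turán graph T(n, r) with parts as balanced as possible, and is at most (1 − 1/r) · n^2/2. For r = 4, n = 134: the density bound is (3/4) · 17956/2 = 13467/2 ≈ 6733.5. The integer-valued extremum is e(T(134, 4)) = 6733, which is strictly less than the density bound 13467/2 since 4 ∤ 134 (the parts of T(134, 4) cannot all be equal).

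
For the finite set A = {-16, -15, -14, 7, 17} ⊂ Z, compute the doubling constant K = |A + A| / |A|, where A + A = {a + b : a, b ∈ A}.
K = |A + A| / |A| = 14/5

Enumerate A + A = {a + b : a, b ∈ A}. With |A| = 5, there are |A|^2 = 25 ordered sum pairs; collecting distinct values, A + A = {-32, -31, -30, -29, -28, -9, -8, -7, 1, 2, 3, 14, 24, 34}, so |A + A| = 14. Thus K = 14/5. For comparison, the minimum possible |A + A| over all 5-element sets is 2·5 − 1 = 9 (so min K = 9/5), attained only by arithmetic progressions.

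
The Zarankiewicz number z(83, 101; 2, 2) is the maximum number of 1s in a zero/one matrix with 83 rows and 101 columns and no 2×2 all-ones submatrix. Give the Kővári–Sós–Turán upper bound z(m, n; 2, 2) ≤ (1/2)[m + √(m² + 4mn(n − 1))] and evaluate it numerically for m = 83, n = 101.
z(83, 101; 2, 2) ≤ (1/2)[83 + √(83² + 4·83·101·100)] = (1/2)[83 + √3360089] = 958.0273

Kővári–Sós–Turán: let r_1, ..., r_83 be the row sums and z = Σ r_i the total number of 1s. Each pair of columns can share at most one row with both entries 1 (else a 2×2 all-ones block appears), so Σ_i C(r_i, 2) ≤ C(101, 2) = 5050. By convexity Σ_i C(r_i, 2) ≥ 83·C(z/83, 2) = z(z − 83)/(2·83), giving z² − 83z − 83·101·100 ≤ 0 and hence z ≤ (1/2)[83 + √(6889 + 4·838300)] = (1/2)[83 + √3360089] ≈ (1/2)(83 + 1833.0546) = 958.0273.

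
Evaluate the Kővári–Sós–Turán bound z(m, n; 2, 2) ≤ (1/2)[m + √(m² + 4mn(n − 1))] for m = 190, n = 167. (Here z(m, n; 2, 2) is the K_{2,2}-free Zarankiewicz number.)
z(190, 167; 2, 2) ≤ (1/2)[190 + √(190² + 4·190·167·166)] = (1/2)[190 + √21104820] = 2391.9991

Kővári–Sós–Turán: let r_1, ..., r_190 be the row sums and z = Σ r_i the total number of 1s. Each pair of columns can share at most one row with both entries 1 (else a 2×2 all-ones block appears), so Σ_i C(r_i, 2) ≤ C(167, 2) = 13861. By convexity Σ_i C(r_i, 2) ≥ 190·C(z/190, 2) = z(z − 190)/(2·190), giving z² − 190z − 190·167·166 ≤ 0 and hence z ≤ (1/2)[190 + √(36100 + 4·5267180)] = (1/2)[190 + √21104820] ≈ (1/2)(190 + 4593.9983) = 2391.9991.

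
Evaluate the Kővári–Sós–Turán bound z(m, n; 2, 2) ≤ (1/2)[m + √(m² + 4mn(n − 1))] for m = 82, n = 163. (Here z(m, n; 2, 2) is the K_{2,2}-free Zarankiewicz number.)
z(82, 163; 2, 2) ≤ (1/2)[82 + √(82² + 4·82·163·162)] = (1/2)[82 + √8667892] = 1513.0642

Kővári–Sós–Turán: let r_1, ..., r_82 be the row sums and z = Σ r_i the total number of 1s. Each pair of columns can share at most one row with both entries 1 (else a 2×2 all-ones block appears), so Σ_i C(r_i, 2) ≤ C(163, 2) = 13203. By convexity Σ_i C(r_i, 2) ≥ 82·C(z/82, 2) = z(z − 82)/(2·82), giving z² − 82z − 82·163·162 ≤ 0 and hence z ≤ (1/2)[82 + √(6724 + 4·2165292)] = (1/2)[82 + √8667892] ≈ (1/2)(82 + 2944.1284) = 1513.0642.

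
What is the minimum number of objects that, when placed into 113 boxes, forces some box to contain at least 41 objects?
n = (41 − 1)·113 + 1 = 4521

By the generalised pigeonhole principle, to guarantee some box contains ≥ r objects we need more than (r − 1) · k objects total. Threshold: n = (r − 1) · k + 1. With r = 41 and k = 113: n = 40 · 113 + 1 = 4520 + 1 = 4521. For n = 4520 = 40 · 113, we can put exactly 40 objects in every box, avoiding 41 in any single one — so 4521 is tight.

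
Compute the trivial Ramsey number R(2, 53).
R(2, 53) = 53

R(2, k) = k for all k ≥ 2: in a 2-colouring of K_k, either some edge is red (a red K_2) or all edges are blue (a blue K_k). And K_{52} coloured all-blue has no blue K_53, so R(2, 53) > 52. Hence R(2, 53) = 53.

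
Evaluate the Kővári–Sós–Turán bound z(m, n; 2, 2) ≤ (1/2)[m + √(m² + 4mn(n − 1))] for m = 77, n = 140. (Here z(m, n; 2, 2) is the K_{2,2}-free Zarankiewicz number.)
z(77, 140; 2, 2) ≤ (1/2)[77 + √(77² + 4·77·140·139)] = (1/2)[77 + √5999609] = 1263.205

Kővári–Sós–Turán: let r_1, ..., r_77 be the row sums and z = Σ r_i the total number of 1s. Each pair of columns can share at most one row with both entries 1 (else a 2×2 all-ones block appears), so Σ_i C(r_i, 2) ≤ C(140, 2) = 9730. By convexity Σ_i C(r_i, 2) ≥ 77·C(z/77, 2) = z(z − 77)/(2·77), giving z² − 77z − 77·140·139 ≤ 0 and hence z ≤ (1/2)[77 + √(5929 + 4·1498420)] = (1/2)[77 + √5999609] ≈ (1/2)(77 + 2449.4099) = 1263.205.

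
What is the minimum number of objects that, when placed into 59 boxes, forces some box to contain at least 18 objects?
n = (18 − 1)·59 + 1 = 1004

By the generalised pigeonhole principle, to guarantee some box contains ≥ r objects we need more than (r − 1) · k objects total. Threshold: n = (r − 1) · k + 1. With r = 18 and k = 59: n = 17 · 59 + 1 = 1003 + 1 = 1004. For n = 1003 = 17 · 59, we can put exactly 17 objects in every box, avoiding 18 in any single one — so 1004 is tight.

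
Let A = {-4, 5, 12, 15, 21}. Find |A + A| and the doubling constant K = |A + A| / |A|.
K = |A + A| / |A| = 14/5

Enumerate A + A = {a + b : a, b ∈ A}. With |A| = 5, there are |A|^2 = 25 ordered sum pairs; collecting distinct values, A + A = {-8, 1, 8, 10, 11, 17, 20, 24, 26, 27, 30, 33, 36, 42}, so |A + A| = 14. Thus K = 14/5. For comparison, the minimum possible |A + A| over all 5-element sets is 2·5 − 1 = 9 (so min K = 9/5), attained only by arithmetic progressions.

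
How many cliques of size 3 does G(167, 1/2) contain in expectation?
E[# K_3] = C(167, 3) · (1/2)^C(3, 2) = 762355 / 2^3 = 95294.375

For each 3-subset S of vertices (there are C(167, 3) = 762355 such S), let X_S = 1 if S induces a K_3 (all C(3, 2) = 3 edges present). Then P(X_S = 1) = (1/2)^3 = 1/8. By linearity of expectation, E[# K_3] = C(167, 3) · (1/2)^3 = 762355 / 8 = 95294.375.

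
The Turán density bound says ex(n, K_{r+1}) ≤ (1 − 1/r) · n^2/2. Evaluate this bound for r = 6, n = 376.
Turán density bound = (5/6) · 376^2/2 = 176720/3 ≈ 58906.6667

Turán's theorem: ex(n, K_{r+1}) is achieved by the complete r-partite Turán graph T(n, r) with parts as balanced as possible, and is at most (1 − 1/r) · n^2/2. For r = 6, n = 376: the density bound is (5/6) · 141376/2 = 176720/3 ≈ 58906.6667. The integer-valued extremum is e(T(376, 6)) = 58906, which is strictly less than the density bound 176720/3 since 6 ∤ 376 (the parts of T(376, 6) cannot all be equal).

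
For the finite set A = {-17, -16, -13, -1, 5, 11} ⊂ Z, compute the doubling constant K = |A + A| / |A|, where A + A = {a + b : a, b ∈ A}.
K = |A + A| / |A| = 19/6

Enumerate A + A = {a + b : a, b ∈ A}. With |A| = 6, there are |A|^2 = 36 ordered sum pairs; collecting distinct values, A + A = {-34, -33, -32, -30, -29, -26, -18, -17, -14, -12, -11, -8, -6, -5, -2, 4, 10, 16, 22}, so |A + A| = 19. Thus K = 19/6. For comparison, the minimum possible |A + A| over all 6-element sets is 2·6 − 1 = 11 (so min K = 11/6), attained only by arithmetic progressions.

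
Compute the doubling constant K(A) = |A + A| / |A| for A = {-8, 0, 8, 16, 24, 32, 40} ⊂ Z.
K = |A + A| / |A| = 13/7

Enumerate A + A = {a + b : a, b ∈ A}. With |A| = 7, there are |A|^2 = 49 ordered sum pairs; collecting distinct values, A + A = {-16, -8, 0, 8, 16, 24, 32, 40, 48, 56, 64, 72, 80}, so |A + A| = 13. Thus K = 13/7. Here |A + A| = 2|A| − 1 = 13, the minimum possible — so K = 13/7 is minimal, which holds iff A is an arithmetic progression.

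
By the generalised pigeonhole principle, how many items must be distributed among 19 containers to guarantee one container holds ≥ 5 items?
n = (5 − 1)·19 + 1 = 77

By the generalised pigeonhole principle, to guarantee some box contains ≥ r objects we need more than (r − 1) · k objects total. Threshold: n = (r − 1) · k + 1. With r = 5 and k = 19: n = 4 · 19 + 1 = 76 + 1 = 77. For n = 76 = 4 · 19, we can put exactly 4 objects in every box, avoiding 5 in any single one — so 77 is tight.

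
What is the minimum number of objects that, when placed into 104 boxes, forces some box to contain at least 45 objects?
n = (45 − 1)·104 + 1 = 4577

By the generalised pigeonhole principle, to guarantee some box contains ≥ r objects we need more than (r − 1) · k objects total. Threshold: n = (r − 1) · k + 1. With r = 45 and k = 104: n = 44 · 104 + 1 = 4576 + 1 = 4577. For n = 4576 = 44 · 104, we can put exactly 44 objects in every box, avoiding 45 in any single one — so 4577 is tight.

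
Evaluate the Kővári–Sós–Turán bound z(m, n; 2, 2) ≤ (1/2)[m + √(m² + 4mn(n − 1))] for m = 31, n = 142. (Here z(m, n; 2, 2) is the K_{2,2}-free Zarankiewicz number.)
z(31, 142; 2, 2) ≤ (1/2)[31 + √(31² + 4·31·142·141)] = (1/2)[31 + √2483689] = 803.4862

Kővári–Sós–Turán: let r_1, ..., r_31 be the row sums and z = Σ r_i the total number of 1s. Each pair of columns can share at most one row with both entries 1 (else a 2×2 all-ones block appears), so Σ_i C(r_i, 2) ≤ C(142, 2) = 10011. By convexity Σ_i C(r_i, 2) ≥ 31·C(z/31, 2) = z(z − 31)/(2·31), giving z² − 31z − 31·142·141 ≤ 0 and hence z ≤ (1/2)[31 + √(961 + 4·620682)] = (1/2)[31 + √2483689] ≈ (1/2)(31 + 1575.9724) = 803.4862.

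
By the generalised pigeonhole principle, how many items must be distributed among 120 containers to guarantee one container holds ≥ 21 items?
n = (21 − 1)·120 + 1 = 2401

By the generalised pigeonhole principle, to guarantee some box contains ≥ r objects we need more than (r − 1) · k objects total. Threshold: n = (r − 1) · k + 1. With r = 21 and k = 120: n = 20 · 120 + 1 = 2400 + 1 = 2401. For n = 2400 = 20 · 120, we can put exactly 20 objects in every box, avoiding 21 in any single one — so 2401 is tight.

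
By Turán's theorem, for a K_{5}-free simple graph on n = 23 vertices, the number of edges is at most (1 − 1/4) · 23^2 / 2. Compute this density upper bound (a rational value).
Turán density bound = (3/4) · 23^2/2 = 1587/8 ≈ 198.375

Turán's theorem: ex(n, K_{r+1}) is achieved by the complete r-partite Turán graph T(n, r) with parts as balanced as possible, and is at most (1 − 1/r) · n^2/2. For r = 4, n = 23: the density bound is (3/4) · 529/2 = 1587/8 ≈ 198.375. The integer-valued extremum is e(T(23, 4)) = 198, which is strictly less than the density bound 1587/8 since 4 ∤ 23 (the parts of T(23, 4) cannot all be equal).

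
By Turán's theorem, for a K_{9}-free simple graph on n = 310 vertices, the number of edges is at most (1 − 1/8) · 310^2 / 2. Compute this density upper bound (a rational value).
Turán density bound = (7/8) · 310^2/2 = 168175/4 ≈ 42043.75

Turán's theorem: ex(n, K_{r+1}) is achieved by the complete r-partite Turán graph T(n, r) with parts as balanced as possible, and is at most (1 − 1/r) · n^2/2. For r = 8, n = 310: the density bound is (7/8) · 96100/2 = 168175/4 ≈ 42043.75. The integer-valued extremum is e(T(310, 8)) = 42043, which is strictly less than the density bound 168175/4 since 8 ∤ 310 (the parts of T(310, 8) cannot all be equal).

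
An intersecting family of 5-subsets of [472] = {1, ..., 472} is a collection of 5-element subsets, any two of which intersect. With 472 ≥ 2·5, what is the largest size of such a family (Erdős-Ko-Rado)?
max |F| = C(471, 4) = 2024539335

Erdős-Ko-Rado (1961): when n ≥ 2k, max |F| = C(n−1, k−1). The bound is attained by the star {A : i ∈ A} for any fixed i ∈ [n]. Here C(472−1, 5−1) = C(471, 4) = 2024539335.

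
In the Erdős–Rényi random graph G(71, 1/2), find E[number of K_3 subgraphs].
E[# K_3] = C(71, 3) · (1/2)^C(3, 2) = 57155 / 2^3 = 7144.375

For each 3-subset S of vertices (there are C(71, 3) = 57155 such S), let X_S = 1 if S induces a K_3 (all C(3, 2) = 3 edges present). Then P(X_S = 1) = (1/2)^3 = 1/8. By linearity of expectation, E[# K_3] = C(71, 3) · (1/2)^3 = 57155 / 8 = 7144.375.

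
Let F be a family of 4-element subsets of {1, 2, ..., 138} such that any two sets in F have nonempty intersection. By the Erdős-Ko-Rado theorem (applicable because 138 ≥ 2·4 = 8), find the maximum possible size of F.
max |F| = C(137, 3) = 419220

Erdős-Ko-Rado (1961): when n ≥ 2k, max |F| = C(n−1, k−1). The bound is attained by the star {A : i ∈ A} for any fixed i ∈ [n]. Here C(138−1, 4−1) = C(137, 3) = 419220.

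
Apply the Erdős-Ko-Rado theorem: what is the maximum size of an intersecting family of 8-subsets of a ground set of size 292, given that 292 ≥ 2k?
max |F| = C(291, 7) = 32601949534440

The Erdős-Ko-Rado theorem states: for n ≥ 2k, an intersecting family of k-subsets of an n-element set has size at most C(n − 1, k − 1), with equality for 'star' families {A ⊆ [n] : |A| = k, i ∈ A} (fix an element i). For n = 292, k = 8: C(291, 7) = 32601949534440.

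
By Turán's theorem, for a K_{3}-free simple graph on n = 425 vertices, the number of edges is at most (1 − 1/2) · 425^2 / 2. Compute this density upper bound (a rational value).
Turán density bound = (1/2) · 425^2/2 = 180625/4 ≈ 45156.25

Turán's theorem: ex(n, K_{r+1}) is achieved by the complete r-partite Turán graph T(n, r) with parts as balanced as possible, and is at most (1 − 1/r) · n^2/2. For r = 2, n = 425: the density bound is (1/2) · 180625/2 = 180625/4 ≈ 45156.25. The integer-valued extremum is e(T(425, 2)) = 45156, which is strictly less than the density bound 180625/4 since 2 ∤ 425 (the parts of T(425, 2) cannot all be equal).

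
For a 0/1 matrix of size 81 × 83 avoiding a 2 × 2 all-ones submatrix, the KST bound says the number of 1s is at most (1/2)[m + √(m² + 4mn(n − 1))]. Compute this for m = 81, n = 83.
z(81, 83; 2, 2) ≤ (1/2)[81 + √(81² + 4·81·83·82)] = (1/2)[81 + √2211705] = 784.0901

Kővári–Sós–Turán: let r_1, ..., r_81 be the row sums and z = Σ r_i the total number of 1s. Each pair of columns can share at most one row with both entries 1 (else a 2×2 all-ones block appears), so Σ_i C(r_i, 2) ≤ C(83, 2) = 3403. By convexity Σ_i C(r_i, 2) ≥ 81·C(z/81, 2) = z(z − 81)/(2·81), giving z² − 81z − 81·83·82 ≤ 0 and hence z ≤ (1/2)[81 + √(6561 + 4·551286)] = (1/2)[81 + √2211705] ≈ (1/2)(81 + 1487.1802) = 784.0901.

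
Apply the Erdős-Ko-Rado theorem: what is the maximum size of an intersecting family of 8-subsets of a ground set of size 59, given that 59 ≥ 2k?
max |F| = C(58, 7) = 300674088

The Erdős-Ko-Rado theorem states: for n ≥ 2k, an intersecting family of k-subsets of an n-element set has size at most C(n − 1, k − 1), with equality for 'star' families {A ⊆ [n] : |A| = k, i ∈ A} (fix an element i). For n = 59, k = 8: C(58, 7) = 300674088.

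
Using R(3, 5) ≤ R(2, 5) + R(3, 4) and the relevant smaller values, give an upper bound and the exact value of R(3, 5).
R(3, 5) ≤ R(2, 5) + R(3, 4) = 5 + 9 = 14; exact value R(3, 5) = 14.

The Erdős–Szekeres recurrence R(r, s) ≤ R(r−1, s) + R(r, s−1) applied to (r, s) = (3, 5) gives
  R(3, 5) ≤ R(2, 5) + R(3, 4) = 5 + 9 = 14.
(Recall R(2, k) = k and R is symmetric.) Here the recurrence bound is tight: a matching lower-bound construction on K_{13} shows R(3, 5) > 13, so R(3, 5) = 14 exactly.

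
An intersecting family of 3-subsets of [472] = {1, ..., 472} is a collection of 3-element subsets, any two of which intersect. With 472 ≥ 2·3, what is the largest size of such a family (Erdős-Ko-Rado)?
max |F| = C(471, 2) = 110685

The Erdős-Ko-Rado theorem states: for n ≥ 2k, an intersecting family of k-subsets of an n-element set has size at most C(n − 1, k − 1), with equality for 'star' families {A ⊆ [n] : |A| = k, i ∈ A} (fix an element i). For n = 472, k = 3: C(471, 2) = 110685.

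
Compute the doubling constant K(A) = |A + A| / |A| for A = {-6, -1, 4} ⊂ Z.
K = |A + A| / |A| = 5/3

Enumerate A + A = {a + b : a, b ∈ A}. With |A| = 3, there are |A|^2 = 9 ordered sum pairs; collecting distinct values, A + A = {-12, -7, -2, 3, 8}, so |A + A| = 5. Thus K = 5/3. Here |A + A| = 2|A| − 1 = 5, the minimum possible — so K = 5/3 is minimal, which holds iff A is an arithmetic progression.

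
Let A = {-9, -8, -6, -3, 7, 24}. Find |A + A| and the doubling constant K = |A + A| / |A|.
K = |A + A| / |A| = 20/6 = 10/3

Enumerate A + A = {a + b : a, b ∈ A}. With |A| = 6, there are |A|^2 = 36 ordered sum pairs; collecting distinct values, A + A = {-18, -17, -16, -15, -14, -12, -11, -9, -6, -2, -1, 1, 4, 14, 15, 16, 18, 21, 31, 48}, so |A + A| = 20. Thus K = 20/6 = 10/3. For comparison, the minimum possible |A + A| over all 6-element sets is 2·6 − 1 = 11 (so min K = 11/6), attained only by arithmetic progressions.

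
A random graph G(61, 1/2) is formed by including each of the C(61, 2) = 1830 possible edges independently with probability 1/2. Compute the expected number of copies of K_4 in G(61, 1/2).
E[# K_4] = C(61, 4) · (1/2)^C(4, 2) = 521855 / 2^6 = 8153.984375

For each 4-subset S of vertices (there are C(61, 4) = 521855 such S), let X_S = 1 if S induces a K_4 (all C(4, 2) = 6 edges present). Then P(X_S = 1) = (1/2)^6 = 1/64. By linearity of expectation, E[# K_4] = C(61, 4) · (1/2)^6 = 521855 / 64 = 8153.984375.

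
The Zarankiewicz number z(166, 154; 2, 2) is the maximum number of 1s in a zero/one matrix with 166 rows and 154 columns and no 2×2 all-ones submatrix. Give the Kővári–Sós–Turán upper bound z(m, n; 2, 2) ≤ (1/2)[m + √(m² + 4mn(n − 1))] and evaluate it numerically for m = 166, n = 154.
z(166, 154; 2, 2) ≤ (1/2)[166 + √(166² + 4·166·154·153)] = (1/2)[166 + √15672724] = 2062.4396

Kővári–Sós–Turán: let r_1, ..., r_166 be the row sums and z = Σ r_i the total number of 1s. Each pair of columns can share at most one row with both entries 1 (else a 2×2 all-ones block appears), so Σ_i C(r_i, 2) ≤ C(154, 2) = 11781. By convexity Σ_i C(r_i, 2) ≥ 166·C(z/166, 2) = z(z − 166)/(2·166), giving z² − 166z − 166·154·153 ≤ 0 and hence z ≤ (1/2)[166 + √(27556 + 4·3911292)] = (1/2)[166 + √15672724] ≈ (1/2)(166 + 3958.8791) = 2062.4396.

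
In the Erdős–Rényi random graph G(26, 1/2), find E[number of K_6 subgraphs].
E[# K_6] = C(26, 6) · (1/2)^C(6, 2) = 230230 / 2^15 = 115115/16384 ≈ 7.026062

For each 6-subset S of vertices (there are C(26, 6) = 230230 such S), let X_S = 1 if S induces a K_6 (all C(6, 2) = 15 edges present). Then P(X_S = 1) = (1/2)^15 = 1/32768. By linearity of expectation, E[# K_6] = C(26, 6) · (1/2)^15 = 230230 / 32768 = 115115/16384 ≈ 7.026062.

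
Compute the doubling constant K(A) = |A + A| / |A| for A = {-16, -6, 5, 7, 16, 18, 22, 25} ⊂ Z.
K = |A + A| / |A| = 32/8 = 4

Enumerate A + A = {a + b : a, b ∈ A}. With |A| = 8, there are |A|^2 = 64 ordered sum pairs; collecting distinct values, A + A = {-32, -22, -12, -11, -9, -1, 0, 1, 2, 6, 9, 10, 12, 14, 16, 19, 21, 23, 25, 27, 29, 30, 32, 34, 36, 38, 40, 41, 43, 44, 47, 50}, so |A + A| = 32. Thus K = 32/8 = 4. For comparison, the minimum possible |A + A| over all 8-element sets is 2·8 − 1 = 15 (so min K = 15/8), attained only by arithmetic progressions.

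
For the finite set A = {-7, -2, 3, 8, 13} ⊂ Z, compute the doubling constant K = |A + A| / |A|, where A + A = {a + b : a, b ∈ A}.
K = |A + A| / |A| = 9/5

Enumerate A + A = {a + b : a, b ∈ A}. With |A| = 5, there are |A|^2 = 25 ordered sum pairs; collecting distinct values, A + A = {-14, -9, -4, 1, 6, 11, 16, 21, 26}, so |A + A| = 9. Thus K = 9/5. Here |A + A| = 2|A| − 1 = 9, the minimum possible — so K = 9/5 is minimal, which holds iff A is an arithmetic progression.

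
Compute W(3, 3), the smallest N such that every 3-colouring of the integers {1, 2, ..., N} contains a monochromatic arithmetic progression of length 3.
W(3, 3) = 27

W(3, 3) = 27. The lower bound W(3, 3) > 26 comes from an explicit good 3-colouring of [1, 26]; the upper bound W(3, 3) ≤ 27 was verified by exhaustive search over 3-colourings of [1, 27].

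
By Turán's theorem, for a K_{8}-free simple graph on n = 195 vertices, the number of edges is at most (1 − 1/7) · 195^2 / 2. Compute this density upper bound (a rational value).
Turán density bound = (6/7) · 195^2/2 = 114075/7 ≈ 16296.4286

Turán's theorem: ex(n, K_{r+1}) is achieved by the complete r-partite Turán graph T(n, r) with parts as balanced as possible, and is at most (1 − 1/r) · n^2/2. For r = 7, n = 195: the density bound is (6/7) · 38025/2 = 114075/7 ≈ 16296.4286. The integer-valued extremum is e(T(195, 7)) = 16296, which is strictly less than the density bound 114075/7 since 7 ∤ 195 (the parts of T(195, 7) cannot all be equal).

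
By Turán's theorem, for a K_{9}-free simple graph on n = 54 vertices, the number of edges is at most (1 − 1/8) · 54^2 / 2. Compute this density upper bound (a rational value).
Turán density bound = (7/8) · 54^2/2 = 5103/4 ≈ 1275.75

Turán's theorem: ex(n, K_{r+1}) is achieved by the complete r-partite Turán graph T(n, r) with parts as balanced as possible, and is at most (1 − 1/r) · n^2/2. For r = 8, n = 54: the density bound is (7/8) · 2916/2 = 5103/4 ≈ 1275.75. The integer-valued extremum is e(T(54, 8)) = 1275, which is strictly less than the density bound 5103/4 since 8 ∤ 54 (the parts of T(54, 8) cannot all be equal).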